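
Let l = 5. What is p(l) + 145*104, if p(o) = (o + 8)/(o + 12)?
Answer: 256373/17 ≈ 15081.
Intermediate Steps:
p(o) = (8 + o)/(12 + o)
p(l) + 145*104 = (8 + 5)/(12 + 5) + 145*104 = 13/17 + 15080 = 256373/17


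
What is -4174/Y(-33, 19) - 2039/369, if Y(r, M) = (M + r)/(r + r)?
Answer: -50841071/2583 ≈ -19683.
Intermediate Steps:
Y(r, M) = (M + r)/(2*r) (Y(r, M) = (M + r)/((2*r)) = (M + r)*(1/(2*r)) = (M + r)/(2*r))
-4174/Y(-33, 19) - 2039/369 = -4174*(-66/(19 - 33)) - 2039/369 = -4174/((1/2)*(-1/33)*(-14)) - 2039*1/369 = -4174/7/33 - 2039/369 = -4174*33/7 - 2039/369 = -137742/7 - 2039/369 = -50841071/2583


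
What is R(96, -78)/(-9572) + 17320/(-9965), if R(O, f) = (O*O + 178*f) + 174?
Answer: -12100433/9538498 ≈ -1.2686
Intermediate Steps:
R(O, f) = 174 + O**2 + 178*f (R(O, f) = (O**2 + 178*f) + 174 = 174 + O**2 + 178*f)
R(96, -78)/(-9572) + 17320/(-9965) = (174 + 96**2 + 178*(-78))/(-9572) + 17320/(-9965) = (174 + 9216 - 13884)*(-1/9572) + 17320*(-1/9965) = -4494*(-1/9572) - 3464/1993 = 2247/4786 - 3464/1993 = -12100433/9538498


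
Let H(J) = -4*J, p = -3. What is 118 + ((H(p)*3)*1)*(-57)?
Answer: -1934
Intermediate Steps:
118 + ((H(p)*3)*1)*(-57) = 118 + ((-4*(-3)*3)*1)*(-57) = 118 + ((12*3)*1)*(-57) = 118 + (36*1)*(-57) = 118 + 36*(-57) = 118 - 2052 = -1934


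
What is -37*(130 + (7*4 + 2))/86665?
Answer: -1184/17333 ≈ -0.068309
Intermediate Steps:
-37*(130 + (7*4 + 2))/86665 = -37*(130 + (28 + 2))*(1/86665) = -37*(130 + 30)*(1/86665) = -37*160*(1/86665) = -5920*1/86665 = -1184/17333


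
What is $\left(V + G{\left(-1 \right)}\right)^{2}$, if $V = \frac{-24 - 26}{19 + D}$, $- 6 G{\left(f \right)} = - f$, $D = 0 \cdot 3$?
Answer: $\frac{101761}{12996} \approx 7.8302$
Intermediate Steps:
$D = 0$
$G{\left(f \right)} = \frac{f}{6}$ ($G{\left(f \right)} = - \frac{\left(-1\right) f}{6} = \frac{f}{6}$)
$V = - \frac{50}{19}$ ($V = \frac{-24 - 26}{19 + 0} = \frac{-24 - 26}{19} = \left(-24 - 26\right) \frac{1}{19} = \left(-50\right) \frac{1}{19} = - \frac{50}{19} \approx -2.6316$)
$\left(V + G{\left(-1 \right)}\right)^{2} = \left(- \frac{50}{19} + \frac{1}{6} \left(-1\right)\right)^{2} = \left(- \frac{50}{19} - \frac{1}{6}\right)^{2} = \left(- \frac{319}{114}\right)^{2} = \frac{101761}{12996}$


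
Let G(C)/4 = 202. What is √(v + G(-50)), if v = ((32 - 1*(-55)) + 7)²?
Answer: 2*√2411 ≈ 98.204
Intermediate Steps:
G(C) = 808 (G(C) = 4*202 = 808)
v = 8836 (v = ((32 + 55) + 7)² = (87 + 7)² = 94² = 8836)
√(v + G(-50)) = √(8836 + 808) = √9644 = 2*√2411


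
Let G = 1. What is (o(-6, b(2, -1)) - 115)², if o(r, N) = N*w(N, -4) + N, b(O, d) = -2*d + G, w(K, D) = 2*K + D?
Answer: 11236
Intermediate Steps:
w(K, D) = D + 2*K
b(O, d) = 1 - 2*d (b(O, d) = -2*d + 1 = 1 - 2*d)
o(r, N) = N + N*(-4 + 2*N) (o(r, N) = N*(-4 + 2*N) + N = N + N*(-4 + 2*N))
(o(-6, b(2, -1)) - 115)² = ((1 - 2*(-1))*(-3 + 2*(1 - 2*(-1))) - 115)² = ((1 + 2)*(-3 + 2*(1 + 2)) - 115)² = (3*(-3 + 2*3) - 115)² = (3*(-3 + 6) - 115)² = (3*3 - 115)² = (9 - 115)² = (-106)² = 11236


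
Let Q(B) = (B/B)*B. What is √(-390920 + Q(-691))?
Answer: I*√391611 ≈ 625.79*I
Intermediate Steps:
Q(B) = B (Q(B) = 1*B = B)
√(-390920 + Q(-691)) = √(-390920 - 691) = √(-391611) = I*√391611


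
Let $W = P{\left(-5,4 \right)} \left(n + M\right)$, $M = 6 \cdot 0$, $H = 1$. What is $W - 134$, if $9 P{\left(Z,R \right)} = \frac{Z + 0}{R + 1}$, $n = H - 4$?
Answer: $- \frac{401}{3} \approx -133.67$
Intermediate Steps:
$n = -3$ ($n = 1 - 4 = -3$)
$P{\left(Z,R \right)} = \frac{Z}{9 \left(1 + R\right)}$ ($P{\left(Z,R \right)} = \frac{\left(Z + 0\right) \frac{1}{R + 1}}{9} = \frac{Z \frac{1}{1 + R}}{9} = \frac{Z}{9 \left(1 + R\right)}$)
$M = 0$
$W = \frac{1}{3}$ ($W = \frac{1}{9} \left(-5\right) \frac{1}{1 + 4} \left(-3 + 0\right) = \frac{1}{9} \left(-5\right) \frac{1}{5} \left(-3\right) = \left(- \frac{1}{9}\right) \left(-3\right) = \frac{1}{3} \approx 0.33333$)
$W - 134 = \frac{1}{3} - 134 = - \frac{401}{3}$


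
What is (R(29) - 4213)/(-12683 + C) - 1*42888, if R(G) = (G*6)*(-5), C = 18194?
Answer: -236360851/5511 ≈ -42889.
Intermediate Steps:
R(G) = -30*G (R(G) = (6*G)*(-5) = -30*G)
(R(29) - 4213)/(-12683 + C) - 1*42888 = (-30*29 - 4213)/(-12683 + 18194) - 1*42888 = (-870 - 4213)/5511 - 42888 = -5083*1/5511 - 42888 = -5083/5511 - 42888 = -236360851/5511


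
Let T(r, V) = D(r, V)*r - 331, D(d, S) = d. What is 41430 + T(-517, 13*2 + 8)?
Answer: 308388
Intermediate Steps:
T(r, V) = -331 + r**2 (T(r, V) = r*r - 331 = r**2 - 331 = -331 + r**2)
41430 + T(-517, 13*2 + 8) = 41430 + (-331 + (-517)**2) = 41430 + (-331 + 267289) = 41430 + 266958 = 308388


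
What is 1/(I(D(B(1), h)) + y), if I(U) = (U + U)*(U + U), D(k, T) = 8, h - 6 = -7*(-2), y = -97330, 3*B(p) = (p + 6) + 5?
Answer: -1/97074 ≈ -1.0301e-5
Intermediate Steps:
B(p) = 11/3 + p/3 (B(p) = ((p + 6) + 5)/3 = ((6 + p) + 5)/3 = (11 + p)/3 = 11/3 + p/3)
h = 20 (h = 6 - 7*(-2) = 6 + 14 = 20)
I(U) = 4*U² (I(U) = (2*U)*(2*U) = 4*U²)
1/(I(D(B(1), h)) + y) = 1/(4*8² - 97330) = 1/(4*64 - 97330) = 1/(256 - 97330) = 1/(-97074) = -1/97074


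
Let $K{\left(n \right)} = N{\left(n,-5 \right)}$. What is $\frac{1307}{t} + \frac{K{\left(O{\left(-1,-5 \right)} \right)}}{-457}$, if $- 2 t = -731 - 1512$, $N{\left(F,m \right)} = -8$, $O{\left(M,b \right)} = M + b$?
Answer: $\frac{1212542}{1025051} \approx 1.1829$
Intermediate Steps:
$t = \frac{2243}{2}$ ($t = - \frac{-731 - 1512}{2} = \left(- \frac{1}{2}\right) \left(-2243\right) = \frac{2243}{2} \approx 1121.5$)
$K{\left(n \right)} = -8$
$\frac{1307}{t} + \frac{K{\left(O{\left(-1,-5 \right)} \right)}}{-457} = \frac{1307}{\frac{2243}{2}} - \frac{8}{-457} = 1307 \cdot \frac{2}{2243} - - \frac{8}{457} = \frac{2614}{2243} + \frac{8}{457} = \frac{1212542}{1025051}$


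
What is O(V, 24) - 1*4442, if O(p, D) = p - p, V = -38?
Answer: -4442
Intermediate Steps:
O(p, D) = 0
O(V, 24) - 1*4442 = 0 - 1*4442 = 0 - 4442 = -4442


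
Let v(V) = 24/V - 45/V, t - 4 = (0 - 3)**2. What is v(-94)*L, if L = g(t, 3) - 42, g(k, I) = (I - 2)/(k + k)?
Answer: -22911/2444 ≈ -9.3744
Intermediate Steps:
t = 13 (t = 4 + (0 - 3)**2 = 4 + (-3)**2 = 4 + 9 = 13)
g(k, I) = (-2 + I)/(2*k) (g(k, I) = (-2 + I)/((2*k)) = (-2 + I)*(1/(2*k)) = (-2 + I)/(2*k))
v(V) = -21/V
L = -1091/26 (L = (1/2)*(-2 + 3)/13 - 42 = (1/2)*(1/13)*1 - 42 = 1/26 - 42 = -1091/26 ≈ -41.962)
v(-94)*L = -21/(-94)*(-1091/26) = -21*(-1/94)*(-1091/26) = (21/94)*(-1091/26) = -22911/2444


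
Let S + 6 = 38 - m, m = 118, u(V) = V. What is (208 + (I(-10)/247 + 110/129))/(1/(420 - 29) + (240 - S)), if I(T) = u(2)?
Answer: 2602078412/4061481021 ≈ 0.64067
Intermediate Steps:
I(T) = 2
S = -86 (S = -6 + (38 - 1*118) = -6 + (38 - 118) = -6 - 80 = -86)
(208 + (I(-10)/247 + 110/129))/(1/(420 - 29) + (240 - S)) = (208 + (2/247 + 110/129))/(1/(420 - 29) + (240 - 1*(-86))) = (208 + (2*(1/247) + 110*(1/129)))/(1/391 + (240 + 86)) = (208 + (2/247 + 110/129))/(1/391 + 326) = (208 + 27428/31863)/(127467/391) = (6654932/31863)*(391/127467) = 2602078412/4061481021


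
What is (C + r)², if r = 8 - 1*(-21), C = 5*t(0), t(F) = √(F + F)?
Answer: 841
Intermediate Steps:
t(F) = √2*√F (t(F) = √(2*F) = √2*√F)
C = 0 (C = 5*(√2*√0) = 5*(√2*0) = 5*0 = 0)
r = 29 (r = 8 + 21 = 29)
(C + r)² = (0 + 29)² = 29² = 841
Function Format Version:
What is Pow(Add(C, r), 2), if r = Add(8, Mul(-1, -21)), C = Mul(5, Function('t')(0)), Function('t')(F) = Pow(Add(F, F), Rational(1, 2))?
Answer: 841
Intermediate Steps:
Function('t')(F) = Mul(Pow(2, Rational(1, 2)), Pow(F, Rational(1, 2))) (Function('t')(F) = Pow(Mul(2, F), Rational(1, 2)) = Mul(Pow(2, Rational(1, 2)), Pow(F, Rational(1, 2))))
C = 0 (C = Mul(5, Mul(Pow(2, Rational(1, 2)), Pow(0, Rational(1, 2)))) = Mul(5, Mul(Pow(2, Rational(1, 2)), 0)) = Mul(5, 0) = 0)
r = 29 (r = Add(8, 21) = 29)
Pow(Add(C, r), 2) = Pow(Add(0, 29), 2) = Pow(29, 2) = 841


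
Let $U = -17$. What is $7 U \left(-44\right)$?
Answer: $5236$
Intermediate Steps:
$7 U \left(-44\right) = 7 \left(-17\right) \left(-44\right) = \left(-119\right) \left(-44\right) = 5236$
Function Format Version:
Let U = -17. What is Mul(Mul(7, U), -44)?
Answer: 5236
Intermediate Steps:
Mul(Mul(7, U), -44) = Mul(Mul(7, -17), -44) = Mul(-119, -44) = 5236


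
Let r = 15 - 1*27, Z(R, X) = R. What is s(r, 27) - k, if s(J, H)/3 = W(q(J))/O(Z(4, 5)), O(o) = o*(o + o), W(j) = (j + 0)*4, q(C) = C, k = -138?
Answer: 267/2 ≈ 133.50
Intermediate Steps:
W(j) = 4*j (W(j) = j*4 = 4*j)
O(o) = 2*o² (O(o) = o*(2*o) = 2*o²)
r = -12 (r = 15 - 27 = -12)
s(J, H) = 3*J/8 (s(J, H) = 3*((4*J)/((2*4²))) = 3*((4*J)/((2*16))) = 3*((4*J)/32) = 3*((4*J)*(1/32)) = 3*(J/8) = 3*J/8)
s(r, 27) - k = (3/8)*(-12) - 1*(-138) = -9/2 + 138 = 267/2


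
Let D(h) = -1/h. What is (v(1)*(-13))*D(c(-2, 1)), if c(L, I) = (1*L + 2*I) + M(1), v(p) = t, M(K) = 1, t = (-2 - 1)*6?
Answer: -234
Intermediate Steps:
t = -18 (t = -3*6 = -18)
v(p) = -18
c(L, I) = 1 + L + 2*I (c(L, I) = (1*L + 2*I) + 1 = (L + 2*I) + 1 = 1 + L + 2*I)
(v(1)*(-13))*D(c(-2, 1)) = (-18*(-13))*(-1/(1 - 2 + 2*1)) = 234*(-1/(1 - 2 + 2)) = 234*(-1/1) = 234*(-1*1) = 234*(-1) = -234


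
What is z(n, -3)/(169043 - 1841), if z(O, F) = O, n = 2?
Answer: 1/83601 ≈ 1.1962e-5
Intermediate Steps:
z(n, -3)/(169043 - 1841) = 2/(169043 - 1841) = 2/167202 = 2*(1/167202) = 1/83601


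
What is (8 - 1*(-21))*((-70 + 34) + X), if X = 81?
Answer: 1305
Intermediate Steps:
(8 - 1*(-21))*((-70 + 34) + X) = (8 - 1*(-21))*((-70 + 34) + 81) = (8 + 21)*(-36 + 81) = 29*45 = 1305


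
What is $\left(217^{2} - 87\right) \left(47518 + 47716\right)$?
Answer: $4476188468$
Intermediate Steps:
$\left(217^{2} - 87\right) \left(47518 + 47716\right) = \left(47089 - 87\right) 95234 = 47002 \cdot 95234 = 4476188468$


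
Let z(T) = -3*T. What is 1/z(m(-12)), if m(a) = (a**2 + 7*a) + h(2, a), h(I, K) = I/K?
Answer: -2/359 ≈ -0.0055710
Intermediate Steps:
m(a) = a**2 + 2/a + 7*a (m(a) = (a**2 + 7*a) + 2/a = a**2 + 2/a + 7*a)
1/z(m(-12)) = 1/(-3*(2 + (-12)**2*(7 - 12))/(-12)) = 1/(-(-1)*(2 + 144*(-5))/4) = 1/(-(-1)*(2 - 720)/4) = 1/(-(-1)*(-718)/4) = 1/(-3*359/6) = 1/(-359/2) = -2/359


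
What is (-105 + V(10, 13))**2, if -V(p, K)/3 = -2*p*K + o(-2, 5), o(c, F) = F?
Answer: 435600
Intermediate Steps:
V(p, K) = -15 + 6*K*p (V(p, K) = -3*(-2*p*K + 5) = -3*(-2*K*p + 5) = -3*(5 - 2*K*p) = -15 + 6*K*p)
(-105 + V(10, 13))**2 = (-105 + (-15 + 6*13*10))**2 = (-105 + (-15 + 780))**2 = (-105 + 765)**2 = 660**2 = 435600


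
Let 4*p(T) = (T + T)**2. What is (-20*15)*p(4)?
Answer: -4800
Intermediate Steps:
p(T) = T**2 (p(T) = (T + T)**2/4 = (2*T)**2/4 = (4*T**2)/4 = T**2)
(-20*15)*p(4) = -20*15*4**2 = -300*16 = -4800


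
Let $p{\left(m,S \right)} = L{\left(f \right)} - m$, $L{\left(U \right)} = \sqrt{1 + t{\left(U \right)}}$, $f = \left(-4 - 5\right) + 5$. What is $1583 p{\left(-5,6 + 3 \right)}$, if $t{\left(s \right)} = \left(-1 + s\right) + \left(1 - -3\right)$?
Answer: $7915$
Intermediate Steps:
$t{\left(s \right)} = 3 + s$ ($t{\left(s \right)} = \left(-1 + s\right) + \left(1 + 3\right) = \left(-1 + s\right) + 4 = 3 + s$)
$f = -4$ ($f = -9 + 5 = -4$)
$L{\left(U \right)} = \sqrt{4 + U}$ ($L{\left(U \right)} = \sqrt{1 + \left(3 + U\right)} = \sqrt{4 + U}$)
$p{\left(m,S \right)} = - m$ ($p{\left(m,S \right)} = \sqrt{4 - 4} - m = \sqrt{0} - m = 0 - m = - m$)
$1583 p{\left(-5,6 + 3 \right)} = 1583 \left(\left(-1\right) \left(-5\right)\right) = 1583 \cdot 5 = 7915$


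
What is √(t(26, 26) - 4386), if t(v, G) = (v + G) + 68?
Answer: 3*I*√474 ≈ 65.315*I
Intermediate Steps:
t(v, G) = 68 + G + v (t(v, G) = (G + v) + 68 = 68 + G + v)
√(t(26, 26) - 4386) = √((68 + 26 + 26) - 4386) = √(120 - 4386) = √(-4266) = 3*I*√474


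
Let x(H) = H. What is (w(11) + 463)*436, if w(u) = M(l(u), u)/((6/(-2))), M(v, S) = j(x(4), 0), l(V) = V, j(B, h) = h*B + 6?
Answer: 200996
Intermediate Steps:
j(B, h) = 6 + B*h (j(B, h) = B*h + 6 = 6 + B*h)
M(v, S) = 6 (M(v, S) = 6 + 4*0 = 6 + 0 = 6)
w(u) = -2 (w(u) = 6/((6/(-2))) = 6/((6*(-1/2))) = 6/(-3) = 6*(-1/3) = -2)
(w(11) + 463)*436 = (-2 + 463)*436 = 461*436 = 200996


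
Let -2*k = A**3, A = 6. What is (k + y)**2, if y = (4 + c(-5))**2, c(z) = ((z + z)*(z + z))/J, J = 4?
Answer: 537289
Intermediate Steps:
c(z) = z**2 (c(z) = ((z + z)*(z + z))/4 = ((2*z)*(2*z))*(1/4) = (4*z**2)*(1/4) = z**2)
k = -108 (k = -1/2*6**3 = -1/2*216 = -108)
y = 841 (y = (4 + (-5)**2)**2 = (4 + 25)**2 = 29**2 = 841)
(k + y)**2 = (-108 + 841)**2 = 733**2 = 537289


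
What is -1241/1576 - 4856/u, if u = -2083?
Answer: 5068053/3282808 ≈ 1.5438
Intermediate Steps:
-1241/1576 - 4856/u = -1241/1576 - 4856/(-2083) = -1241*1/1576 - 4856*(-1/2083) = -1241/1576 + 4856/2083 = 5068053/3282808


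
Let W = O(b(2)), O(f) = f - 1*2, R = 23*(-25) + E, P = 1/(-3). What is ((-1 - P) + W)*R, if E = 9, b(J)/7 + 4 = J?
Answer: 28300/3 ≈ 9433.3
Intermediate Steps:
b(J) = -28 + 7*J
P = -⅓ (P = 1*(-⅓) = -⅓ ≈ -0.33333)
R = -566 (R = 23*(-25) + 9 = -575 + 9 = -566)
O(f) = -2 + f (O(f) = f - 2 = -2 + f)
W = -16 (W = -2 + (-28 + 7*2) = -2 + (-28 + 14) = -2 - 14 = -16)
((-1 - P) + W)*R = ((-1 - 1*(-⅓)) - 16)*(-566) = ((-1 + ⅓) - 16)*(-566) = (-⅔ - 16)*(-566) = -50/3*(-566) = 28300/3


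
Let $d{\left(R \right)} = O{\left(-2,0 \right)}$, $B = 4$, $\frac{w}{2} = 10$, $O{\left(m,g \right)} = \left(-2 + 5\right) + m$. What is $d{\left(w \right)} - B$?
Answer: $-3$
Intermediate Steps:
$O{\left(m,g \right)} = 3 + m$
$w = 20$ ($w = 2 \cdot 10 = 20$)
$d{\left(R \right)} = 1$ ($d{\left(R \right)} = 3 - 2 = 1$)
$d{\left(w \right)} - B = 1 - 4 = -3$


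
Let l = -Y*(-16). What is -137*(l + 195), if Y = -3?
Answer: -20139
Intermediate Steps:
l = -48 (l = -(-3)*(-16) = -1*48 = -48)
-137*(l + 195) = -137*(-48 + 195) = -137*147 = -20139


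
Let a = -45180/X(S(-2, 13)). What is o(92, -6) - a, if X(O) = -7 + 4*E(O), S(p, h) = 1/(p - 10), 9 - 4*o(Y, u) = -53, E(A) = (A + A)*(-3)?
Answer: -18041/2 ≈ -9020.5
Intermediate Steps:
E(A) = -6*A (E(A) = (2*A)*(-3) = -6*A)
o(Y, u) = 31/2 (o(Y, u) = 9/4 - ¼*(-53) = 9/4 + 53/4 = 31/2)
S(p, h) = 1/(-10 + p)
X(O) = -7 - 24*O (X(O) = -7 + 4*(-6*O) = -7 - 24*O)
a = 9036 (a = -45180/(-7 - 24/(-10 - 2)) = -45180/(-7 - 24/(-12)) = -45180/(-7 - 24*(-1/12)) = -45180/(-7 + 2) = -45180/(-5) = -45180*(-⅕) = 9036)
o(92, -6) - a = 31/2 - 1*9036 = 31/2 - 9036 = -18041/2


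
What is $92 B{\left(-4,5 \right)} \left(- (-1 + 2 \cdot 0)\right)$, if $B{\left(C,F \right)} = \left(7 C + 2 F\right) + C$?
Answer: $-2024$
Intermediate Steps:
$B{\left(C,F \right)} = 2 F + 8 C$ ($B{\left(C,F \right)} = \left(2 F + 7 C\right) + C = 2 F + 8 C$)
$92 B{\left(-4,5 \right)} \left(- (-1 + 2 \cdot 0)\right) = 92 \left(2 \cdot 5 + 8 \left(-4\right)\right) \left(- (-1 + 2 \cdot 0)\right) = 92 \left(10 - 32\right) \left(- (-1 + 0)\right) = 92 \left(-22\right) \left(\left(-1\right) \left(-1\right)\right) = \left(-2024\right) 1 = -2024$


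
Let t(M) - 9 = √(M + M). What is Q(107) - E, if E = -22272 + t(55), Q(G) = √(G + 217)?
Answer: 22281 - √110 ≈ 22271.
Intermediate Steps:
Q(G) = √(217 + G)
t(M) = 9 + √2*√M (t(M) = 9 + √(M + M) = 9 + √(2*M) = 9 + √2*√M)
E = -22263 + √110 (E = -22272 + (9 + √2*√55) = -22272 + (9 + √110) = -22263 + √110 ≈ -22253.)
Q(107) - E = √(217 + 107) - (-22263 + √110) = √324 + (22263 - √110) = 18 + (22263 - √110) = 22281 - √110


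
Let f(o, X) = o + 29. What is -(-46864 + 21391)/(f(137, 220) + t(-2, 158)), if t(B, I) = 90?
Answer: 25473/256 ≈ 99.504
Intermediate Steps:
f(o, X) = 29 + o
-(-46864 + 21391)/(f(137, 220) + t(-2, 158)) = -(-46864 + 21391)/((29 + 137) + 90) = -(-25473)/(166 + 90) = -(-25473)/256 = -1*(-25473/256) = 25473/256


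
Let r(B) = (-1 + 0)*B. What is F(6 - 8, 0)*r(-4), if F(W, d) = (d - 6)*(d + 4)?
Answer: -96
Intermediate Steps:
r(B) = -B
F(W, d) = (-6 + d)*(4 + d)
F(6 - 8, 0)*r(-4) = (-24 + 0² - 2*0)*(-1*(-4)) = (-24 + 0 + 0)*4 = -24*4 = -96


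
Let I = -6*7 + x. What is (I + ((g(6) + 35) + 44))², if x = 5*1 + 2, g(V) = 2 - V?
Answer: 1600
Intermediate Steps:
x = 7 (x = 5 + 2 = 7)
I = -35 (I = -6*7 + 7 = -42 + 7 = -35)
(I + ((g(6) + 35) + 44))² = (-35 + (((2 - 1*6) + 35) + 44))² = (-35 + (((2 - 6) + 35) + 44))² = (-35 + ((-4 + 35) + 44))² = (-35 + (31 + 44))² = (-35 + 75)² = 40² = 1600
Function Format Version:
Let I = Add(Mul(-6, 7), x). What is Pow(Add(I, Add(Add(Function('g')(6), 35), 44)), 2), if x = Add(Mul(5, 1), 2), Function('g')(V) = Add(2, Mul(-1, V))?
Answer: 1600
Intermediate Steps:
x = 7 (x = Add(5, 2) = 7)
I = -35 (I = Add(Mul(-6, 7), 7) = Add(-42, 7) = -35)
Pow(Add(I, Add(Add(Function('g')(6), 35), 44)), 2) = Pow(Add(-35, Add(Add(Add(2, Mul(-1, 6)), 35), 44)), 2) = Pow(Add(-35, Add(Add(Add(2, -6), 35), 44)), 2) = Pow(Add(-35, Add(Add(-4, 35), 44)), 2) = Pow(Add(-35, Add(31, 44)), 2) = Pow(Add(-35, 75), 2) = Pow(40, 2) = 1600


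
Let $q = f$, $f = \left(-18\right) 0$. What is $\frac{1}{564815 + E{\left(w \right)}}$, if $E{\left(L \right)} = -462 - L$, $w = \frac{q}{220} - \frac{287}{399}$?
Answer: $\frac{57}{32168162} \approx 1.7719 \cdot 10^{-6}$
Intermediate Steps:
$f = 0$
$q = 0$
$w = - \frac{41}{57}$ ($w = \frac{0}{220} - \frac{287}{399} = 0 \cdot \frac{1}{220} - \frac{41}{57} = 0 - \frac{41}{57} = - \frac{41}{57} \approx -0.7193$)
$\frac{1}{564815 + E{\left(w \right)}} = \frac{1}{564815 - \frac{26293}{57}} = \frac{1}{\frac{32168162}{57}} = \frac{57}{32168162}$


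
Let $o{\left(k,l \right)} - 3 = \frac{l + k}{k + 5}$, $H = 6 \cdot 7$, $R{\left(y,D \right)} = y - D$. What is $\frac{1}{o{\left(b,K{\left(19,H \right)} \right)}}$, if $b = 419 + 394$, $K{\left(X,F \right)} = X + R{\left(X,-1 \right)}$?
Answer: $\frac{409}{1653} \approx 0.24743$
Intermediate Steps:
$H = 42$
$K{\left(X,F \right)} = 1 + 2 X$ ($K{\left(X,F \right)} = X + \left(X - -1\right) = X + \left(X + 1\right) = X + \left(1 + X\right) = 1 + 2 X$)
$b = 813$
$o{\left(k,l \right)} = 3 + \frac{k + l}{5 + k}$ ($o{\left(k,l \right)} = 3 + \frac{l + k}{k + 5} = 3 + \frac{k + l}{5 + k}$)
$\frac{1}{o{\left(b,K{\left(19,H \right)} \right)}} = \frac{1}{\frac{1}{5 + 813} \left(15 + \left(1 + 2 \cdot 19\right) + 4 \cdot 813\right)} = \frac{1}{\frac{1}{818} \left(15 + \left(1 + 38\right) + 3252\right)} = \frac{1}{\frac{1}{818} \left(15 + 39 + 3252\right)} = \frac{1}{\frac{1}{818} \cdot 3306} = \frac{1}{\frac{1653}{409}} = \frac{409}{1653}$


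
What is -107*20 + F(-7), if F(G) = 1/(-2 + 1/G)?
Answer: -32107/15 ≈ -2140.5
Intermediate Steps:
-107*20 + F(-7) = -107*20 - 1*(-7)/(-1 + 2*(-7)) = -2140 - 1*(-7)/(-1 - 14) = -2140 - 1*(-7)/(-15) = -2140 - 1*(-7)*(-1/15) = -2140 - 7/15 = -32107/15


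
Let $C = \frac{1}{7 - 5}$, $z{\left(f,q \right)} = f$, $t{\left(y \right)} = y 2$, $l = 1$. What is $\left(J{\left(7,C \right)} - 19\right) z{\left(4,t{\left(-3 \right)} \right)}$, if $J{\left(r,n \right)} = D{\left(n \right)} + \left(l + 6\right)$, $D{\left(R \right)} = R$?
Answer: $-46$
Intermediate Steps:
$t{\left(y \right)} = 2 y$
$C = \frac{1}{2} \approx 0.5$
$J{\left(r,n \right)} = 7 + n$ ($J{\left(r,n \right)} = n + \left(1 + 6\right) = n + 7 = 7 + n$)
$\left(J{\left(7,C \right)} - 19\right) z{\left(4,t{\left(-3 \right)} \right)} = \left(\left(7 + \frac{1}{2}\right) - 19\right) 4 = \left(\frac{15}{2} - 19\right) 4 = \left(- \frac{23}{2}\right) 4 = -46$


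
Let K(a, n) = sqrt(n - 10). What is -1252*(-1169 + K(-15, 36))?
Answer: 1463588 - 1252*sqrt(26) ≈ 1.4572e+6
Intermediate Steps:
K(a, n) = sqrt(-10 + n)
-1252*(-1169 + K(-15, 36)) = -1252*(-1169 + sqrt(-10 + 36)) = -1252*(-1169 + sqrt(26)) = 1463588 - 1252*sqrt(26)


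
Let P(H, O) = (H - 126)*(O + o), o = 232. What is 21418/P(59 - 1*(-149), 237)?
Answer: 10709/19229 ≈ 0.55692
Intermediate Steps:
P(H, O) = (-126 + H)*(232 + O) (P(H, O) = (H - 126)*(O + 232) = (-126 + H)*(232 + O))
21418/P(59 - 1*(-149), 237) = 21418/(-29232 - 126*237 + 232*(59 - 1*(-149)) + (59 - 1*(-149))*237) = 21418/(-29232 - 29862 + 232*(59 + 149) + (59 + 149)*237) = 21418/(-29232 - 29862 + 232*208 + 208*237) = 21418/(-29232 - 29862 + 48256 + 49296) = 21418/38458 = 21418*(1/38458) = 10709/19229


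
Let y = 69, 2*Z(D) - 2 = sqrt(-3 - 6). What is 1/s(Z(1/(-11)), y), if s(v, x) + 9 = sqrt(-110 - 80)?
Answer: -9/271 - I*sqrt(190)/271 ≈ -0.03321 - 0.050864*I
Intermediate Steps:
Z(D) = 1 + 3*I/2 (Z(D) = 1 + sqrt(-3 - 6)/2 = 1 + sqrt(-9)/2 = 1 + (3*I)/2 = 1 + 3*I/2)
s(v, x) = -9 + I*sqrt(190) (s(v, x) = -9 + sqrt(-110 - 80) = -9 + sqrt(-190) = -9 + I*sqrt(190))
1/s(Z(1/(-11)), y) = 1/(-9 + I*sqrt(190))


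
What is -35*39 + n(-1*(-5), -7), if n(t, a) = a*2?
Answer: -1379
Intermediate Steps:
n(t, a) = 2*a
-35*39 + n(-1*(-5), -7) = -35*39 + 2*(-7) = -1365 - 14 = -1379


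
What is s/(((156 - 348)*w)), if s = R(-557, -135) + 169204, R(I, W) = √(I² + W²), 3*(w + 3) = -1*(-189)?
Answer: -42301/2880 - √328474/11520 ≈ -14.738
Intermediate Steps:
w = 60 (w = -3 + (-1*(-189))/3 = -3 + (⅓)*189 = -3 + 63 = 60)
s = 169204 + √328474 (s = √((-557)² + (-135)²) + 169204 = √(310249 + 18225) + 169204 = √328474 + 169204 = 169204 + √328474 ≈ 1.6978e+5)
s/(((156 - 348)*w)) = (169204 + √328474)/(((156 - 348)*60)) = (169204 + √328474)/((-192*60)) = (169204 + √328474)/(-11520) = (169204 + √328474)*(-1/11520) = -42301/2880 - √328474/11520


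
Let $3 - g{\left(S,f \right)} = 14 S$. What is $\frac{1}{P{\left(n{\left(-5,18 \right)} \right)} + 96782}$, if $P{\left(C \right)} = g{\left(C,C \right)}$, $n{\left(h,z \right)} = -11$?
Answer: $\frac{1}{96939} \approx 1.0316 \cdot 10^{-5}$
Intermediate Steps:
$g{\left(S,f \right)} = 3 - 14 S$
$P{\left(C \right)} = 3 - 14 C$
$\frac{1}{P{\left(n{\left(-5,18 \right)} \right)} + 96782} = \frac{1}{\left(3 - -154\right) + 96782} = \frac{1}{\left(3 + 154\right) + 96782} = \frac{1}{157 + 96782} = \frac{1}{96939}$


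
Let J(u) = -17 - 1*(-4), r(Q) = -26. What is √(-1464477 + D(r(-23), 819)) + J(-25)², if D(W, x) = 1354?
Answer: 169 + I*√1463123 ≈ 169.0 + 1209.6*I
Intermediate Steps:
J(u) = -13 (J(u) = -17 + 4 = -13)
√(-1464477 + D(r(-23), 819)) + J(-25)² = √(-1464477 + 1354) + (-13)² = √(-1463123) + 169 = I*√1463123 + 169 = 169 + I*√1463123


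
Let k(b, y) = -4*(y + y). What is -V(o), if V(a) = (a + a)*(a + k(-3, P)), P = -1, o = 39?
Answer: -3666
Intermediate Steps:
k(b, y) = -8*y
V(a) = 2*a*(8 + a) (V(a) = (a + a)*(a - 8*(-1)) = (2*a)*(a + 8) = (2*a)*(8 + a) = 2*a*(8 + a))
-V(o) = -2*39*(8 + 39) = -2*39*47 = -1*3666 = -3666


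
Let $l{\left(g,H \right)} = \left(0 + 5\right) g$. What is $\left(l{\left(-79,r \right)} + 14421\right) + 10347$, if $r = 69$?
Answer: $24373$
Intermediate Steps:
$l{\left(g,H \right)} = 5 g$
$\left(l{\left(-79,r \right)} + 14421\right) + 10347 = \left(5 \left(-79\right) + 14421\right) + 10347 = \left(-395 + 14421\right) + 10347 = 14026 + 10347 = 24373$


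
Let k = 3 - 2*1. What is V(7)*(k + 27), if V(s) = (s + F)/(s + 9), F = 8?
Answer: 105/4 ≈ 26.250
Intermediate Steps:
k = 1 (k = 3 - 2 = 1)
V(s) = (8 + s)/(9 + s) (V(s) = (s + 8)/(s + 9) = (8 + s)/(9 + s))
V(7)*(k + 27) = ((8 + 7)/(9 + 7))*(1 + 27) = (15/16)*28 = 105/4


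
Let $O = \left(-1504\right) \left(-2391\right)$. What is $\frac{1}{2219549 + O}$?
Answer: $\frac{1}{5815613} \approx 1.7195 \cdot 10^{-7}$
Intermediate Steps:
$O = 3596064$
$\frac{1}{2219549 + O} = \frac{1}{2219549 + 3596064} = \frac{1}{5815613}$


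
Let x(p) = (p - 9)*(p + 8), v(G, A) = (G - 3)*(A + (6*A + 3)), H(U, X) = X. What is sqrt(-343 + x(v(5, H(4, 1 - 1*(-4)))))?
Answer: sqrt(5285) ≈ 72.698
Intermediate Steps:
v(G, A) = (-3 + G)*(3 + 7*A) (v(G, A) = (-3 + G)*(A + (3 + 6*A)) = (-3 + G)*(3 + 7*A))
x(p) = (-9 + p)*(8 + p)
sqrt(-343 + x(v(5, H(4, 1 - 1*(-4))))) = sqrt(-343 + (-72 + (-9 - 21*(1 - 1*(-4)) + 3*5 + 7*(1 - 1*(-4))*5)**2 - (-9 - 21*(1 - 1*(-4)) + 3*5 + 7*(1 - 1*(-4))*5))) = sqrt(-343 + (-72 + (-9 - 21*(1 + 4) + 15 + 7*(1 + 4)*5)**2 - (-9 - 21*(1 + 4) + 15 + 7*(1 + 4)*5))) = sqrt(-343 + (-72 + (-9 - 21*5 + 15 + 7*5*5)**2 - (-9 - 21*5 + 15 + 7*5*5))) = sqrt(-343 + (-72 + (-9 - 105 + 15 + 175)**2 - (-9 - 105 + 15 + 175))) = sqrt(-343 + (-72 + 76**2 - 1*76)) = sqrt(-343 + (-72 + 5776 - 76)) = sqrt(-343 + 5628) = sqrt(5285)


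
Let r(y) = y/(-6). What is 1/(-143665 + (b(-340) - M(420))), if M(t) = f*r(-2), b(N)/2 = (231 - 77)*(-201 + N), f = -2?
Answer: -3/930877 ≈ -3.2228e-6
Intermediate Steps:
r(y) = -y/6 (r(y) = y*(-⅙) = -y/6)
b(N) = -61908 + 308*N (b(N) = 2*((231 - 77)*(-201 + N)) = 2*(154*(-201 + N)) = 2*(-30954 + 154*N) = -61908 + 308*N)
M(t) = -⅔ (M(t) = -(-1)*(-2)/3 = -2*⅓ = -⅔)
1/(-143665 + (b(-340) - M(420))) = 1/(-143665 + ((-61908 + 308*(-340)) - 1*(-⅔))) = 1/(-143665 + ((-61908 - 104720) + ⅔)) = 1/(-143665 + (-166628 + ⅔)) = 1/(-143665 - 499882/3) = 1/(-930877/3) = -3/930877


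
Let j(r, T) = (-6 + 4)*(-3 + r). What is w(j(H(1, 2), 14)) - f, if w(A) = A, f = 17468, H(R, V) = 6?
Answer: -17474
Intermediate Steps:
j(r, T) = 6 - 2*r (j(r, T) = -2*(-3 + r) = 6 - 2*r)
w(j(H(1, 2), 14)) - f = (6 - 2*6) - 1*17468 = (6 - 12) - 17468 = -6 - 17468 = -17474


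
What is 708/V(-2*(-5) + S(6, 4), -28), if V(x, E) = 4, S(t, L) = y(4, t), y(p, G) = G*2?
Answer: 177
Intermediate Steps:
y(p, G) = 2*G
S(t, L) = 2*t
708/V(-2*(-5) + S(6, 4), -28) = 708/4 = 708*(¼) = 177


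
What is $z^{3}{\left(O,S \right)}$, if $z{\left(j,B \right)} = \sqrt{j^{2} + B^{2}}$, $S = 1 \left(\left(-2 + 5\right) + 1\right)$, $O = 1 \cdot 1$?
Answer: $17 \sqrt{17} \approx 70.093$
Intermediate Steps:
$O = 1$
$S = 4$ ($S = 1 \left(3 + 1\right) = 1 \cdot 4 = 4$)
$z{\left(j,B \right)} = \sqrt{B^{2} + j^{2}}$
$z^{3}{\left(O,S \right)} = \left(\sqrt{4^{2} + 1^{2}}\right)^{3} = \left(\sqrt{16 + 1}\right)^{3} = \left(\sqrt{17}\right)^{3} = 17 \sqrt{17}$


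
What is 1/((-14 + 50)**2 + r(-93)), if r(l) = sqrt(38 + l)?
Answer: 1296/1679671 - I*sqrt(55)/1679671 ≈ 0.00077158 - 4.4153e-6*I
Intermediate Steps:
1/((-14 + 50)**2 + r(-93)) = 1/((-14 + 50)**2 + sqrt(38 - 93)) = 1/(36**2 + sqrt(-55)) = 1/(1296 + I*sqrt(55))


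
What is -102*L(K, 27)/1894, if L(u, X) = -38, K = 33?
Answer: 1938/947 ≈ 2.0465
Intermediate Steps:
-102*L(K, 27)/1894 = -(-3876)/1894 = -102*(-19/947) = 1938/947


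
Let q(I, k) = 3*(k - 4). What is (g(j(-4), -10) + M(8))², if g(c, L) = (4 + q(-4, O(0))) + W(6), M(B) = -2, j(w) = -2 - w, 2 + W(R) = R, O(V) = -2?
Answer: 144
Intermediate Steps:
W(R) = -2 + R
q(I, k) = -12 + 3*k (q(I, k) = 3*(-4 + k) = -12 + 3*k)
g(c, L) = -10 (g(c, L) = (4 + (-12 + 3*(-2))) + (-2 + 6) = (4 + (-12 - 6)) + 4 = (4 - 18) + 4 = -14 + 4 = -10)
(g(j(-4), -10) + M(8))² = (-10 - 2)² = (-12)² = 144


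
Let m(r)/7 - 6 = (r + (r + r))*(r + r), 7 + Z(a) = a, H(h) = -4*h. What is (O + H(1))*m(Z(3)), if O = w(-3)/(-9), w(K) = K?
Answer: -2618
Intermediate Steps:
O = ⅓ (O = -3/(-9) = -3*(-⅑) = ⅓ ≈ 0.33333)
Z(a) = -7 + a
m(r) = 42 + 42*r² (m(r) = 42 + 7*((r + (r + r))*(r + r)) = 42 + 7*((r + 2*r)*(2*r)) = 42 + 7*((3*r)*(2*r)) = 42 + 7*(6*r²) = 42 + 42*r²)
(O + H(1))*m(Z(3)) = (⅓ - 4*1)*(42 + 42*(-7 + 3)²) = (⅓ - 4)*(42 + 42*(-4)²) = -11*(42 + 42*16)/3 = -11*(42 + 672)/3 = -11/3*714 = -2618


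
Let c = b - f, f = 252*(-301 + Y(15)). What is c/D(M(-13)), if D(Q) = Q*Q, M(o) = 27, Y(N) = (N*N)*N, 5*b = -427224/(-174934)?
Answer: -112926823156/106272405 ≈ -1062.6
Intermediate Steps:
b = 213612/437335 (b = (-427224/(-174934))/5 = (-427224*(-1/174934))/5 = (⅕)*(213612/87467) = 213612/437335 ≈ 0.48844)
Y(N) = N³ (Y(N) = N²*N = N³)
f = 774648 (f = 252*(-301 + 15³) = 252*(-301 + 3375) = 252*3074 = 774648)
D(Q) = Q²
c = -338780469468/437335 (c = 213612/437335 - 1*774648 = 213612/437335 - 774648 = -338780469468/437335 ≈ -7.7465e+5)
c/D(M(-13)) = -338780469468/(437335*(27²)) = -338780469468/437335/729 = -338780469468/437335*1/729 = -112926823156/106272405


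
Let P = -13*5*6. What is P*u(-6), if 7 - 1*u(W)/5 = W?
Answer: -25350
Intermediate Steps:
P = -390 (P = -65*6 = -390)
u(W) = 35 - 5*W
P*u(-6) = -390*(35 - 5*(-6)) = -390*(35 + 30) = -390*65 = -25350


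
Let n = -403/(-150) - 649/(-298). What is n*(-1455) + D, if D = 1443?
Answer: -4197982/745 ≈ -5634.9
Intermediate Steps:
n = 54361/11175 (n = -403*(-1/150) - 649*(-1/298) = 403/150 + 649/298 = 54361/11175 ≈ 4.8645)
n*(-1455) + D = (54361/11175)*(-1455) + 1443 = -5273017/745 + 1443 = -4197982/745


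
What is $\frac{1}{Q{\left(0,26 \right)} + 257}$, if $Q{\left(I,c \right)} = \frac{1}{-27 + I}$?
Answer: $\frac{27}{6938} \approx 0.0038916$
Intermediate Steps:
$\frac{1}{Q{\left(0,26 \right)} + 257} = \frac{1}{\frac{1}{-27 + 0} + 257} = \frac{1}{\frac{1}{-27} + 257} = \frac{1}{- \frac{1}{27} + 257} = \frac{1}{\frac{6938}{27}} = \frac{27}{6938}$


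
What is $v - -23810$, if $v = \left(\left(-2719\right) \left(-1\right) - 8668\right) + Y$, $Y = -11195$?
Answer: $6666$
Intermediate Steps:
$v = -17144$ ($v = \left(\left(-2719\right) \left(-1\right) - 8668\right) - 11195 = \left(2719 - 8668\right) - 11195 = -5949 - 11195 = -17144$)
$v - -23810 = -17144 - -23810 = -17144 + 23810 = 6666$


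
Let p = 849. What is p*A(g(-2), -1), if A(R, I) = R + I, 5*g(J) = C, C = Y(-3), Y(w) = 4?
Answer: -849/5 ≈ -169.80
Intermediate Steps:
C = 4
g(J) = ⅘ (g(J) = (⅕)*4 = ⅘)
A(R, I) = I + R
p*A(g(-2), -1) = 849*(-1 + ⅘) = 849*(-⅕) = -849/5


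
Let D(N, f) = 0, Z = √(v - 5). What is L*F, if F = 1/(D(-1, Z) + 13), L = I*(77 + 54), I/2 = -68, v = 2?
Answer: -17816/13 ≈ -1370.5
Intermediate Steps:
I = -136 (I = 2*(-68) = -136)
Z = I*√3 (Z = √(2 - 5) = √(-3) = I*√3 ≈ 1.732*I)
L = -17816 (L = -136*(77 + 54) = -136*131 = -17816)
F = 1/13 (F = 1/(0 + 13) = 1/13 ≈ 0.076923)
L*F = -17816*1/13 = -17816/13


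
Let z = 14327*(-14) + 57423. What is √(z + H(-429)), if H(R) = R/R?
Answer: 3*I*√15906 ≈ 378.36*I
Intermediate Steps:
H(R) = 1
z = -143155 (z = -200578 + 57423 = -143155)
√(z + H(-429)) = √(-143155 + 1) = √(-143154) = 3*I*√15906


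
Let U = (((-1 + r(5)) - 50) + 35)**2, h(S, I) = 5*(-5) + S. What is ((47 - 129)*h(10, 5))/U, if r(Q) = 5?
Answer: 1230/121 ≈ 10.165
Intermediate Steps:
h(S, I) = -25 + S
U = 121 (U = (((-1 + 5) - 50) + 35)**2 = ((4 - 50) + 35)**2 = (-46 + 35)**2 = (-11)**2 = 121)
((47 - 129)*h(10, 5))/U = ((47 - 129)*(-25 + 10))/121 = -82*(-15)*(1/121) = 1230*(1/121) = 1230/121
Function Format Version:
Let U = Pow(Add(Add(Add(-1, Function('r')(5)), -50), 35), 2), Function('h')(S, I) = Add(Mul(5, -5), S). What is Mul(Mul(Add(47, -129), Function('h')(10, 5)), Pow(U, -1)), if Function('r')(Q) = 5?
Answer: Rational(1230, 121) ≈ 10.165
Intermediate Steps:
Function('h')(S, I) = Add(-25, S)
U = 121 (U = Pow(Add(Add(Add(-1, 5), -50), 35), 2) = Pow(Add(Add(4, -50), 35), 2) = Pow(Add(-46, 35), 2) = Pow(-11, 2) = 121)
Mul(Mul(Add(47, -129), Function('h')(10, 5)), Pow(U, -1)) = Mul(Mul(Add(47, -129), Add(-25, 10)), Pow(121, -1)) = Mul(Mul(-82, -15), Rational(1, 121)) = Mul(1230, Rational(1, 121)) = Rational(1230, 121)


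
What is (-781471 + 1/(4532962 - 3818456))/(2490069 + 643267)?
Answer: -558365718325/2238787372016 ≈ -0.24941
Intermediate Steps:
(-781471 + 1/(4532962 - 3818456))/(2490069 + 643267) = (-781471 + 1/714506)/3133336 = (-781471 + 1/714506)*(1/3133336) = -558365718325/714506*1/3133336 = -558365718325/2238787372016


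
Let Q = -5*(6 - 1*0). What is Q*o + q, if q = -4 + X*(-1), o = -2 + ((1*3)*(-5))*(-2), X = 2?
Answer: -846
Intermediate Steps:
Q = -30 (Q = -5*(6 + 0) = -5*6 = -30)
o = 28 (o = -2 + (3*(-5))*(-2) = -2 - 15*(-2) = -2 + 30 = 28)
q = -6 (q = -4 + 2*(-1) = -4 - 2 = -6)
Q*o + q = -30*28 - 6 = -840 - 6 = -846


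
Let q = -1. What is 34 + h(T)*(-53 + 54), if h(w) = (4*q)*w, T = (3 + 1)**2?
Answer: -30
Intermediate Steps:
T = 16 (T = 4**2 = 16)
h(w) = -4*w (h(w) = (4*(-1))*w = -4*w)
34 + h(T)*(-53 + 54) = 34 + (-4*16)*(-53 + 54) = 34 - 64*1 = 34 - 64 = -30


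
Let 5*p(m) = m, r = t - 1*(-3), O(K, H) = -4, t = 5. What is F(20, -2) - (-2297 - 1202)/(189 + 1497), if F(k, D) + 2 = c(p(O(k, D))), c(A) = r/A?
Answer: -16733/1686 ≈ -9.9247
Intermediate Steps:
r = 8 (r = 5 - 1*(-3) = 5 + 3 = 8)
p(m) = m/5
c(A) = 8/A
F(k, D) = -12 (F(k, D) = -2 + 8/(((⅕)*(-4))) = -2 + 8/(-⅘) = -2 + 8*(-5/4) = -2 - 10 = -12)
F(20, -2) - (-2297 - 1202)/(189 + 1497) = -12 - (-2297 - 1202)/(189 + 1497) = -12 - (-3499)/1686 = -12 - 1*(-3499/1686) = -12 + 3499/1686 = -16733/1686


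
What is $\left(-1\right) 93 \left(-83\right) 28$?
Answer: $216132$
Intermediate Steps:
$\left(-1\right) 93 \left(-83\right) 28 = \left(-93\right) \left(-83\right) 28 = 7719 \cdot 28 = 216132$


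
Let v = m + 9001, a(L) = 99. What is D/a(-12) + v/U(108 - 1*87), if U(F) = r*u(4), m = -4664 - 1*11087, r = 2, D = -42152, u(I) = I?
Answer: -45703/36 ≈ -1269.5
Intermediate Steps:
m = -15751 (m = -4664 - 11087 = -15751)
v = -6750 (v = -15751 + 9001 = -6750)
U(F) = 8 (U(F) = 2*4 = 8)
D/a(-12) + v/U(108 - 1*87) = -42152/99 - 6750/8 = -42152*1/99 - 6750*⅛ = -3832/9 - 3375/4 = -45703/36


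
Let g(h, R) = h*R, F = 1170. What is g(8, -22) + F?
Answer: 994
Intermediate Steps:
g(h, R) = R*h
g(8, -22) + F = -22*8 + 1170 = -176 + 1170 = 994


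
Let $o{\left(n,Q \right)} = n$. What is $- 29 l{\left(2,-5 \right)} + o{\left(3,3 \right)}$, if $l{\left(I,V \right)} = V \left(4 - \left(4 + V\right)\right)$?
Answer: $728$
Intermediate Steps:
$l{\left(I,V \right)} = - V^{2}$ ($l{\left(I,V \right)} = V \left(- V\right) = - V^{2}$)
$- 29 l{\left(2,-5 \right)} + o{\left(3,3 \right)} = - 29 \left(- \left(-5\right)^{2}\right) + 3 = - 29 \left(\left(-1\right) 25\right) + 3 = \left(-29\right) \left(-25\right) + 3 = 725 + 3 = 728$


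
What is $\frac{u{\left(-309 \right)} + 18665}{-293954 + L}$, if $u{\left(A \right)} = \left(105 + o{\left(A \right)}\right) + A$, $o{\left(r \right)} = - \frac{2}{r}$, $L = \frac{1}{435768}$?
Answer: $- \frac{828605734456}{13193861907113} \approx -0.062802$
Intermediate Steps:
$L = \frac{1}{435768} \approx 2.2948 \cdot 10^{-6}$
$u{\left(A \right)} = 105 + A - \frac{2}{A}$ ($u{\left(A \right)} = \left(105 - \frac{2}{A}\right) + A = 105 + A - \frac{2}{A}$)
$\frac{u{\left(-309 \right)} + 18665}{-293954 + L} = \frac{\left(105 - 309 - \frac{2}{-309}\right) + 18665}{-293954 + \frac{1}{435768}} = \frac{\left(105 - 309 - - \frac{2}{309}\right) + 18665}{- \frac{128095746671}{435768}} = \left(\left(105 - 309 + \frac{2}{309}\right) + 18665\right) \left(- \frac{435768}{128095746671}\right) = \left(- \frac{63034}{309} + 18665\right) \left(- \frac{435768}{128095746671}\right) = \frac{5704451}{309} \left(- \frac{435768}{128095746671}\right) = - \frac{828605734456}{13193861907113}$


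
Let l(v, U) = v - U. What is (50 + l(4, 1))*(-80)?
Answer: -4240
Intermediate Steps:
(50 + l(4, 1))*(-80) = (50 + (4 - 1*1))*(-80) = (50 + (4 - 1))*(-80) = (50 + 3)*(-80) = 53*(-80) = -4240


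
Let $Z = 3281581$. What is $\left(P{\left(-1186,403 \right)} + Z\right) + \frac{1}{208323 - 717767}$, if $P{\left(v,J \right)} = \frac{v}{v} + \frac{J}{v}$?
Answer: $\frac{991366777768385}{302100292} \approx 3.2816 \cdot 10^{6}$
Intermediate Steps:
$P{\left(v,J \right)} = 1 + \frac{J}{v}$
$\left(P{\left(-1186,403 \right)} + Z\right) + \frac{1}{208323 - 717767} = \left(\frac{403 - 1186}{-1186} + 3281581\right) + \frac{1}{208323 - 717767} = \left(\left(- \frac{1}{1186}\right) \left(-783\right) + 3281581\right) + \frac{1}{-509444} = \left(\frac{783}{1186} + 3281581\right) - \frac{1}{509444} = \frac{3891955849}{1186} - \frac{1}{509444} = \frac{991366777768385}{302100292}$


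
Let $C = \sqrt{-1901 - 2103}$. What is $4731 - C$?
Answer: $4731 - 2 i \sqrt{1001} \approx 4731.0 - 63.277 i$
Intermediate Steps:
$C = 2 i \sqrt{1001}$ ($C = \sqrt{-4004} = 2 i \sqrt{1001} \approx 63.277 i$)
$4731 - C = 4731 - 2 i \sqrt{1001}$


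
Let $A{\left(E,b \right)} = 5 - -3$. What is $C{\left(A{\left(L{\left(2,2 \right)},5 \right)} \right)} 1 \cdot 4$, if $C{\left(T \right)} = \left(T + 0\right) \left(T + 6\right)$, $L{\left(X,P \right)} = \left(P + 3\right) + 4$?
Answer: $448$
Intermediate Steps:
$L{\left(X,P \right)} = 7 + P$ ($L{\left(X,P \right)} = \left(3 + P\right) + 4 = 7 + P$)
$A{\left(E,b \right)} = 8$ ($A{\left(E,b \right)} = 5 + 3 = 8$)
$C{\left(T \right)} = T \left(6 + T\right)$
$C{\left(A{\left(L{\left(2,2 \right)},5 \right)} \right)} 1 \cdot 4 = 8 \left(6 + 8\right) 1 \cdot 4 = 8 \cdot 14 \cdot 1 \cdot 4 = 112 \cdot 1 \cdot 4 = 112 \cdot 4 = 448$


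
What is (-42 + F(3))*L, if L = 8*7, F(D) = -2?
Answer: -2464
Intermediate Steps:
L = 56
(-42 + F(3))*L = (-42 - 2)*56 = -44*56 = -2464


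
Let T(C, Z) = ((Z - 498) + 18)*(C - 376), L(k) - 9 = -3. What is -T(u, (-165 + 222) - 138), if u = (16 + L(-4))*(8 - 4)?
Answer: -161568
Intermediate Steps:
L(k) = 6 (L(k) = 9 - 3 = 6)
u = 88 (u = (16 + 6)*(8 - 4) = 22*4 = 88)
T(C, Z) = (-480 + Z)*(-376 + C) (T(C, Z) = ((-498 + Z) + 18)*(-376 + C) = (-480 + Z)*(-376 + C))
-T(u, (-165 + 222) - 138) = -(180480 - 480*88 - 376*((-165 + 222) - 138) + 88*((-165 + 222) - 138)) = -(180480 - 42240 - 376*(57 - 138) + 88*(57 - 138)) = -(180480 - 42240 - 376*(-81) + 88*(-81)) = -(180480 - 42240 + 30456 - 7128) = -1*161568 = -161568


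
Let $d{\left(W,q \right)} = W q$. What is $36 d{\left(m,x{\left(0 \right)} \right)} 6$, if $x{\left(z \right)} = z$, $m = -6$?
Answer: $0$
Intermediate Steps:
$36 d{\left(m,x{\left(0 \right)} \right)} 6 = 36 \left(\left(-6\right) 0\right) 6 = 36 \cdot 0 \cdot 6 = 0 \cdot 6 = 0$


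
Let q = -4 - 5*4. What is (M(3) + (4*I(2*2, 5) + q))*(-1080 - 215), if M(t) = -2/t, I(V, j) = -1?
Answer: 111370/3 ≈ 37123.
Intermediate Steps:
q = -24 (q = -4 - 20 = -24)
(M(3) + (4*I(2*2, 5) + q))*(-1080 - 215) = (-2/3 + (4*(-1) - 24))*(-1080 - 215) = (-2*⅓ + (-4 - 24))*(-1295) = (-⅔ - 28)*(-1295) = -86/3*(-1295) = 111370/3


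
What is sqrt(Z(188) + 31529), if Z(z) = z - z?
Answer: sqrt(31529) ≈ 177.56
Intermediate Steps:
Z(z) = 0
sqrt(Z(188) + 31529) = sqrt(0 + 31529) = sqrt(31529)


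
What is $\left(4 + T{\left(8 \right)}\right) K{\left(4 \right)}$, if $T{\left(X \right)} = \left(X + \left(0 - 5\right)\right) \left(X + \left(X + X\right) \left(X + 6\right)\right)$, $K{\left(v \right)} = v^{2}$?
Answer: $11200$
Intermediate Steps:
$T{\left(X \right)} = \left(-5 + X\right) \left(X + 2 X \left(6 + X\right)\right)$ ($T{\left(X \right)} = \left(X - 5\right) \left(X + 2 X \left(6 + X\right)\right) = \left(-5 + X\right) \left(X + 2 X \left(6 + X\right)\right)$)
$\left(4 + T{\left(8 \right)}\right) K{\left(4 \right)} = \left(4 + 8 \left(-65 + 2 \cdot 8^{2} + 3 \cdot 8\right)\right) 4^{2} = \left(4 + 8 \left(-65 + 2 \cdot 64 + 24\right)\right) 16 = \left(4 + 8 \left(-65 + 128 + 24\right)\right) 16 = \left(4 + 8 \cdot 87\right) 16 = \left(4 + 696\right) 16 = 700 \cdot 16 = 11200$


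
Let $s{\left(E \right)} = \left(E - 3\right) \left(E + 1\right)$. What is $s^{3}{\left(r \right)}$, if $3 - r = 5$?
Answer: $125$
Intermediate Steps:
$r = -2$ ($r = 3 - 5 = -2$)
$s{\left(E \right)} = \left(1 + E\right) \left(-3 + E\right)$ ($s{\left(E \right)} = \left(-3 + E\right) \left(1 + E\right) = \left(1 + E\right) \left(-3 + E\right)$)
$s^{3}{\left(r \right)} = \left(-3 + \left(-2\right)^{2} - -4\right)^{3} = \left(-3 + 4 + 4\right)^{3} = 5^{3} = 125$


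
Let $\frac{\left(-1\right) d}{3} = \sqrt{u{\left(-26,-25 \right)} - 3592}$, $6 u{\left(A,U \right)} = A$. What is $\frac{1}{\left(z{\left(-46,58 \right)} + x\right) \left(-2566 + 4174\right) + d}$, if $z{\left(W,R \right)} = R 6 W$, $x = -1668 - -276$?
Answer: $\frac{i}{\sqrt{32367} - 27979200 i} \approx -3.5741 \cdot 10^{-8} + 2.2982 \cdot 10^{-13} i$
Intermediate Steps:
$x = -1392$ ($x = -1668 + 276 = -1392$)
$u{\left(A,U \right)} = \frac{A}{6}$
$z{\left(W,R \right)} = 6 R W$
$d = - i \sqrt{32367}$ ($d = - 3 \sqrt{\frac{1}{6} \left(-26\right) - 3592} = - 3 \sqrt{- \frac{13}{3} - 3592} = - 3 \sqrt{- \frac{10789}{3}} = - 3 \frac{i \sqrt{32367}}{3} = - i \sqrt{32367} \approx - 179.91 i$)
$\frac{1}{\left(z{\left(-46,58 \right)} + x\right) \left(-2566 + 4174\right) + d} = \frac{1}{\left(6 \cdot 58 \left(-46\right) - 1392\right) \left(-2566 + 4174\right) - i \sqrt{32367}} = \frac{1}{\left(-16008 - 1392\right) 1608 - i \sqrt{32367}} = \frac{1}{\left(-17400\right) 1608 - i \sqrt{32367}} = \frac{1}{-27979200 - i \sqrt{32367}}$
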